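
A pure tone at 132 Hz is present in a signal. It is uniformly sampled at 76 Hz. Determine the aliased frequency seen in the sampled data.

132 Hz mod fs = 56 Hz.
56 Hz > fs/2 = 38 Hz, folds to fs − 56 Hz = 20 Hz.

20 Hz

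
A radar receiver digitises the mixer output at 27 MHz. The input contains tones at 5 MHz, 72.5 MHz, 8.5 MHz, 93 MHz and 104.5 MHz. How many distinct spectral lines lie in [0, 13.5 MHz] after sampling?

fs/2 = 13.5 MHz.
5 MHz ≤ fs/2 = 13.5 MHz, passes unchanged.
72.5 MHz mod fs = 18.5 MHz.
18.5 MHz > fs/2 = 13.5 MHz, folds to fs − 18.5 MHz = 8.5 MHz.
8.5 MHz ≤ fs/2 = 13.5 MHz, passes unchanged.
93 MHz mod fs = 12 MHz.
12 MHz ≤ fs/2 = 13.5 MHz, appears at 12 MHz.
104.5 MHz mod fs = 23.5 MHz.
23.5 MHz > fs/2 = 13.5 MHz, folds to fs − 23.5 MHz = 3.5 MHz.
Distinct values: {3.5 MHz, 5 MHz, 8.5 MHz, 12 MHz} → 4.

4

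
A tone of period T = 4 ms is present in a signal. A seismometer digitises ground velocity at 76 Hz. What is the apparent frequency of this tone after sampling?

T = 4 ms → f = 1/T = 250 Hz.
250 Hz mod fs = 22 Hz.
22 Hz ≤ fs/2 = 38 Hz, appears at 22 Hz.

22 Hz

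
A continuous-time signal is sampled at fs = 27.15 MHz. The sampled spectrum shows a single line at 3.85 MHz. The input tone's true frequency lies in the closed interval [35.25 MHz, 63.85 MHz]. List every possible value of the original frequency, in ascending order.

Frequencies that alias to 3.85 MHz are k·fs ± 3.85 MHz for integer k ≥ 0.
k=0: 3.85 MHz.
k=1: 23.3 MHz, 31 MHz.
k=2: 50.45 MHz, 58.15 MHz.
k=3: 77.6 MHz, 85.3 MHz.
Within [35.25 MHz, 63.85 MHz]: 50.45 MHz, 58.15 MHz.

50.45 MHz, 58.15 MHz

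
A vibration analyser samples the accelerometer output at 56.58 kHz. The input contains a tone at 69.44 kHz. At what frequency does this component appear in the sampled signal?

12.86 kHz

69.44 kHz mod fs = 12.86 kHz.
12.86 kHz ≤ fs/2 = 28.29 kHz, appears at 12.86 kHz.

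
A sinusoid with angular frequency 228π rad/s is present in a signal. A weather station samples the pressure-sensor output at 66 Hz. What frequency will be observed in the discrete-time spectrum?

18 Hz

ω = 228π rad/s → f = ω/(2π) = 114 Hz.
114 Hz mod fs = 48 Hz.
48 Hz > fs/2 = 33 Hz, folds to fs − 48 Hz = 18 Hz.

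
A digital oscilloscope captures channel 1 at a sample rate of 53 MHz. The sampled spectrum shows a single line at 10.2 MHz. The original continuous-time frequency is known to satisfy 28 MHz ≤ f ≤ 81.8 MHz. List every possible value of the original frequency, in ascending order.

42.8 MHz, 63.2 MHz

Frequencies that alias to 10.2 MHz are k·fs ± 10.2 MHz for integer k ≥ 0.
k=0: 10.2 MHz.
k=1: 42.8 MHz, 63.2 MHz.
k=2: 95.8 MHz, 116.2 MHz.
Within [28 MHz, 81.8 MHz]: 42.8 MHz, 63.2 MHz.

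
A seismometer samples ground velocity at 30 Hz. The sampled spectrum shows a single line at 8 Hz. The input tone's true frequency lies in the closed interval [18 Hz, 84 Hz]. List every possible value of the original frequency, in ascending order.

Frequencies that alias to 8 Hz are k·fs ± 8 Hz for integer k ≥ 0.
k=0: 8 Hz.
k=1: 22 Hz, 38 Hz.
k=2: 52 Hz, 68 Hz.
k=3: 82 Hz, 98 Hz.
k=4: 112 Hz, 128 Hz.
Within [18 Hz, 84 Hz]: 22 Hz, 38 Hz, 52 Hz, 68 Hz, 82 Hz.

22 Hz, 38 Hz, 52 Hz, 68 Hz, 82 Hz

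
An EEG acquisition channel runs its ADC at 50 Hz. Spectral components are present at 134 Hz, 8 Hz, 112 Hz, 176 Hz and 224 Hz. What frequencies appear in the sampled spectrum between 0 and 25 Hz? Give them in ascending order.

fs/2 = 25 Hz.
134 Hz mod fs = 34 Hz.
34 Hz > fs/2 = 25 Hz, folds to fs − 34 Hz = 16 Hz.
8 Hz ≤ fs/2 = 25 Hz, passes unchanged.
112 Hz mod fs = 12 Hz.
12 Hz ≤ fs/2 = 25 Hz, appears at 12 Hz.
176 Hz mod fs = 26 Hz.
26 Hz > fs/2 = 25 Hz, folds to fs − 26 Hz = 24 Hz.
224 Hz mod fs = 24 Hz.
24 Hz ≤ fs/2 = 25 Hz, appears at 24 Hz.
Distinct values: {8 Hz, 12 Hz, 16 Hz, 24 Hz}.

8 Hz, 12 Hz, 16 Hz, 24 Hz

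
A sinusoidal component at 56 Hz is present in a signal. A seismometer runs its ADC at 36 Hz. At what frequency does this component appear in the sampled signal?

56 Hz mod fs = 20 Hz.
20 Hz > fs/2 = 18 Hz, folds to fs − 20 Hz = 16 Hz.

16 Hz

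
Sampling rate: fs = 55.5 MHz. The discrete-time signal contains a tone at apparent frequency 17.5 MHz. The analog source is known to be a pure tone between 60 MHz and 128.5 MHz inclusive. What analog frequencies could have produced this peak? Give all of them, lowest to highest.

Frequencies that alias to 17.5 MHz are k·fs ± 17.5 MHz for integer k ≥ 0.
k=0: 17.5 MHz.
k=1: 38 MHz, 73 MHz.
k=2: 93.5 MHz, 128.5 MHz.
k=3: 149 MHz, 184 MHz.
Within [60 MHz, 128.5 MHz]: 73 MHz, 93.5 MHz, 128.5 MHz.

73 MHz, 93.5 MHz, 128.5 MHz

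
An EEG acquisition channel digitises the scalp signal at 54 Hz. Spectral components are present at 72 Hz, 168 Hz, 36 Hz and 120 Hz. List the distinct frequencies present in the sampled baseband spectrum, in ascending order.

fs/2 = 27 Hz.
72 Hz mod fs = 18 Hz.
18 Hz ≤ fs/2 = 27 Hz, appears at 18 Hz.
168 Hz mod fs = 6 Hz.
6 Hz ≤ fs/2 = 27 Hz, appears at 6 Hz.
36 Hz > fs/2 = 27 Hz, folds to fs − 36 Hz = 18 Hz.
120 Hz mod fs = 12 Hz.
12 Hz ≤ fs/2 = 27 Hz, appears at 12 Hz.
Distinct values: {6 Hz, 12 Hz, 18 Hz}.

6 Hz, 12 Hz, 18 Hz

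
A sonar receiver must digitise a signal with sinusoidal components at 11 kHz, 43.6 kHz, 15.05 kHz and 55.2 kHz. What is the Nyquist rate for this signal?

Highest-frequency component: 55.2 kHz.
Nyquist rate = 2 × 55.2 kHz = 110.4 kHz.

110.4 kHz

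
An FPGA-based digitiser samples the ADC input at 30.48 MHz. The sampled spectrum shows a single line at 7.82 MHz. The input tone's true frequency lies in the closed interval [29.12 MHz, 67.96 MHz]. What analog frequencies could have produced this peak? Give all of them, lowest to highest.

Frequencies that alias to 7.82 MHz are k·fs ± 7.82 MHz for integer k ≥ 0.
k=0: 7.82 MHz.
k=1: 22.66 MHz, 38.3 MHz.
k=2: 53.14 MHz, 68.78 MHz.
k=3: 83.62 MHz, 99.26 MHz.
Within [29.12 MHz, 67.96 MHz]: 38.3 MHz, 53.14 MHz.

38.3 MHz, 53.14 MHz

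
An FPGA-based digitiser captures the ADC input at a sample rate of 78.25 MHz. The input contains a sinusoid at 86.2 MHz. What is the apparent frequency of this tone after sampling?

86.2 MHz mod fs = 7.95 MHz.
7.95 MHz ≤ fs/2 = 39.125 MHz, appears at 7.95 MHz.

7.95 MHz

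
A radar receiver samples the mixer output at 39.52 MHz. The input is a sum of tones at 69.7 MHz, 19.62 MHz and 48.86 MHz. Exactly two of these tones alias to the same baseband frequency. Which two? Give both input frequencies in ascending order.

fs/2 = 19.76 MHz.
69.7 MHz mod fs = 30.18 MHz.
30.18 MHz > fs/2 = 19.76 MHz, folds to fs − 30.18 MHz = 9.34 MHz.
19.62 MHz ≤ fs/2 = 19.76 MHz, passes unchanged.
48.86 MHz mod fs = 9.34 MHz.
9.34 MHz ≤ fs/2 = 19.76 MHz, appears at 9.34 MHz.
48.86 MHz and 69.7 MHz both map to 9.34 MHz.

48.86 MHz, 69.7 MHz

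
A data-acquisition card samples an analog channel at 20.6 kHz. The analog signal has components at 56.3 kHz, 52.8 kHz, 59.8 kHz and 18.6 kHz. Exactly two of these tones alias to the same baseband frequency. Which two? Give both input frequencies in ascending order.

fs/2 = 10.3 kHz.
56.3 kHz mod fs = 15.1 kHz.
15.1 kHz > fs/2 = 10.3 kHz, folds to fs − 15.1 kHz = 5.5 kHz.
52.8 kHz mod fs = 11.6 kHz.
11.6 kHz > fs/2 = 10.3 kHz, folds to fs − 11.6 kHz = 9 kHz.
59.8 kHz mod fs = 18.6 kHz.
18.6 kHz > fs/2 = 10.3 kHz, folds to fs − 18.6 kHz = 2 kHz.
18.6 kHz > fs/2 = 10.3 kHz, folds to fs − 18.6 kHz = 2 kHz.
18.6 kHz and 59.8 kHz both map to 2 kHz.

18.6 kHz, 59.8 kHz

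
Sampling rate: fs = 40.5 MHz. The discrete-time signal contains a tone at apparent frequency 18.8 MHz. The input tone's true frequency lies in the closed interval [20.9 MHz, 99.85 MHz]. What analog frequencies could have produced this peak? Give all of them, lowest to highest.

Frequencies that alias to 18.8 MHz are k·fs ± 18.8 MHz for integer k ≥ 0.
k=0: 18.8 MHz.
k=1: 21.7 MHz, 59.3 MHz.
k=2: 62.2 MHz, 99.8 MHz.
k=3: 102.7 MHz, 140.3 MHz.
Within [20.9 MHz, 99.85 MHz]: 21.7 MHz, 59.3 MHz, 62.2 MHz, 99.8 MHz.

21.7 MHz, 59.3 MHz, 62.2 MHz, 99.8 MHz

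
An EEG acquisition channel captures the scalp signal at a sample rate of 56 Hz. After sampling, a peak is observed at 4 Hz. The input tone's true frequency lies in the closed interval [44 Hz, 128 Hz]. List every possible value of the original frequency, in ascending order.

52 Hz, 60 Hz, 108 Hz, 116 Hz

Frequencies that alias to 4 Hz are k·fs ± 4 Hz for integer k ≥ 0.
k=0: 4 Hz.
k=1: 52 Hz, 60 Hz.
k=2: 108 Hz, 116 Hz.
k=3: 164 Hz, 172 Hz.
Within [44 Hz, 128 Hz]: 52 Hz, 60 Hz, 108 Hz, 116 Hz.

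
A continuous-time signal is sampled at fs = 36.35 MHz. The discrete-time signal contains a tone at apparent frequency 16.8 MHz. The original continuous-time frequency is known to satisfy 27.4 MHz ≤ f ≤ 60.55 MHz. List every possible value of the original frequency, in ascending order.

53.15 MHz, 55.9 MHz

Frequencies that alias to 16.8 MHz are k·fs ± 16.8 MHz for integer k ≥ 0.
k=0: 16.8 MHz.
k=1: 19.55 MHz, 53.15 MHz.
k=2: 55.9 MHz, 89.5 MHz.
k=3: 92.25 MHz, 125.85 MHz.
Within [27.4 MHz, 60.55 MHz]: 53.15 MHz, 55.9 MHz.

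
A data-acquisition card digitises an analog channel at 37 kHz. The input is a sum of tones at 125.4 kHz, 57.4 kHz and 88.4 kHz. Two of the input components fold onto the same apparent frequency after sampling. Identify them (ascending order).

88.4 kHz, 125.4 kHz

fs/2 = 18.5 kHz.
125.4 kHz mod fs = 14.4 kHz.
14.4 kHz ≤ fs/2 = 18.5 kHz, appears at 14.4 kHz.
57.4 kHz mod fs = 20.4 kHz.
20.4 kHz > fs/2 = 18.5 kHz, folds to fs − 20.4 kHz = 16.6 kHz.
88.4 kHz mod fs = 14.4 kHz.
14.4 kHz ≤ fs/2 = 18.5 kHz, appears at 14.4 kHz.
88.4 kHz and 125.4 kHz both map to 14.4 kHz.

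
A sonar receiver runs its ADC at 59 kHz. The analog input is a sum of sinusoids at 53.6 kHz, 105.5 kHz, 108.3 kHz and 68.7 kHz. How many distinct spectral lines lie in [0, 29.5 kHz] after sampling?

3

fs/2 = 29.5 kHz.
53.6 kHz > fs/2 = 29.5 kHz, folds to fs − 53.6 kHz = 5.4 kHz.
105.5 kHz mod fs = 46.5 kHz.
46.5 kHz > fs/2 = 29.5 kHz, folds to fs − 46.5 kHz = 12.5 kHz.
108.3 kHz mod fs = 49.3 kHz.
49.3 kHz > fs/2 = 29.5 kHz, folds to fs − 49.3 kHz = 9.7 kHz.
68.7 kHz mod fs = 9.7 kHz.
9.7 kHz ≤ fs/2 = 29.5 kHz, appears at 9.7 kHz.
Distinct values: {5.4 kHz, 9.7 kHz, 12.5 kHz} → 3.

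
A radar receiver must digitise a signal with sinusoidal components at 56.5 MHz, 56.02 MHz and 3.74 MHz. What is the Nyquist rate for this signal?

113 MHz

Highest-frequency component: 56.5 MHz.
Nyquist rate = 2 × 56.5 MHz = 113 MHz.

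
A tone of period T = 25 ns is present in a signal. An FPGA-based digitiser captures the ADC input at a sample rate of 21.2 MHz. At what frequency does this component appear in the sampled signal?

T = 25 ns → f = 1/T = 40 MHz.
40 MHz mod fs = 18.8 MHz.
18.8 MHz > fs/2 = 10.6 MHz, folds to fs − 18.8 MHz = 2.4 MHz.

2.4 MHz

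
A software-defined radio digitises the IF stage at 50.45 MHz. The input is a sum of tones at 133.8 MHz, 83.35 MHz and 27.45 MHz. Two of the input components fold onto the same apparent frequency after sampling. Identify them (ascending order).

fs/2 = 25.225 MHz.
133.8 MHz mod fs = 32.9 MHz.
32.9 MHz > fs/2 = 25.225 MHz, folds to fs − 32.9 MHz = 17.55 MHz.
83.35 MHz mod fs = 32.9 MHz.
32.9 MHz > fs/2 = 25.225 MHz, folds to fs − 32.9 MHz = 17.55 MHz.
27.45 MHz > fs/2 = 25.225 MHz, folds to fs − 27.45 MHz = 23 MHz.
83.35 MHz and 133.8 MHz both map to 17.55 MHz.

83.35 MHz, 133.8 MHz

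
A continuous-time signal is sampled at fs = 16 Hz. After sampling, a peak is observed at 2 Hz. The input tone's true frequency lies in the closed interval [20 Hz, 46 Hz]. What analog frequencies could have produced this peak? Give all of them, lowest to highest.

30 Hz, 34 Hz, 46 Hz

Frequencies that alias to 2 Hz are k·fs ± 2 Hz for integer k ≥ 0.
k=0: 2 Hz.
k=1: 14 Hz, 18 Hz.
k=2: 30 Hz, 34 Hz.
k=3: 46 Hz, 50 Hz.
k=4: 62 Hz, 66 Hz.
Within [20 Hz, 46 Hz]: 30 Hz, 34 Hz, 46 Hz.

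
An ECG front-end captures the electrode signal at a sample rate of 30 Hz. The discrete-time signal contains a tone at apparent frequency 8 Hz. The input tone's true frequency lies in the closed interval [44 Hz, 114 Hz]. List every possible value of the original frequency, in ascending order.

52 Hz, 68 Hz, 82 Hz, 98 Hz, 112 Hz

Frequencies that alias to 8 Hz are k·fs ± 8 Hz for integer k ≥ 0.
k=0: 8 Hz.
k=1: 22 Hz, 38 Hz.
k=2: 52 Hz, 68 Hz.
k=3: 82 Hz, 98 Hz.
k=4: 112 Hz, 128 Hz.
k=5: 142 Hz, 158 Hz.
Within [44 Hz, 114 Hz]: 52 Hz, 68 Hz, 82 Hz, 98 Hz, 112 Hz.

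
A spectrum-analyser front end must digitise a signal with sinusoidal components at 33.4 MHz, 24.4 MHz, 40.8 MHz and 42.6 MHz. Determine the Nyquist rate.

85.2 MHz

Highest-frequency component: 42.6 MHz.
Nyquist rate = 2 × 42.6 MHz = 85.2 MHz.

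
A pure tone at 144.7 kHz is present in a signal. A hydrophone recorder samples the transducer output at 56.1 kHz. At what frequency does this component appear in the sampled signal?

23.6 kHz

144.7 kHz mod fs = 32.5 kHz.
32.5 kHz > fs/2 = 28.05 kHz, folds to fs − 32.5 kHz = 23.6 kHz.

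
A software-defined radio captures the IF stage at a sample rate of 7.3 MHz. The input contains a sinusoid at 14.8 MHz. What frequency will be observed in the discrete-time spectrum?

0.2 MHz

14.8 MHz mod fs = 0.2 MHz.
0.2 MHz ≤ fs/2 = 3.65 MHz, appears at 0.2 MHz.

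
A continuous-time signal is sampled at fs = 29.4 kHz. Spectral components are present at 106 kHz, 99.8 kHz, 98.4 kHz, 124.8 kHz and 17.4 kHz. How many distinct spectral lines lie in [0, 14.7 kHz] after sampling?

4

fs/2 = 14.7 kHz.
106 kHz mod fs = 17.8 kHz.
17.8 kHz > fs/2 = 14.7 kHz, folds to fs − 17.8 kHz = 11.6 kHz.
99.8 kHz mod fs = 11.6 kHz.
11.6 kHz ≤ fs/2 = 14.7 kHz, appears at 11.6 kHz.
98.4 kHz mod fs = 10.2 kHz.
10.2 kHz ≤ fs/2 = 14.7 kHz, appears at 10.2 kHz.
124.8 kHz mod fs = 7.2 kHz.
7.2 kHz ≤ fs/2 = 14.7 kHz, appears at 7.2 kHz.
17.4 kHz > fs/2 = 14.7 kHz, folds to fs − 17.4 kHz = 12 kHz.
Distinct values: {7.2 kHz, 10.2 kHz, 11.6 kHz, 12 kHz} → 4.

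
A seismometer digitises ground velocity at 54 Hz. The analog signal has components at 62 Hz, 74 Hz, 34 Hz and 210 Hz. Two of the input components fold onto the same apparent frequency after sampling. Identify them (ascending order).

34 Hz, 74 Hz

fs/2 = 27 Hz.
62 Hz mod fs = 8 Hz.
8 Hz ≤ fs/2 = 27 Hz, appears at 8 Hz.
74 Hz mod fs = 20 Hz.
20 Hz ≤ fs/2 = 27 Hz, appears at 20 Hz.
34 Hz > fs/2 = 27 Hz, folds to fs − 34 Hz = 20 Hz.
210 Hz mod fs = 48 Hz.
48 Hz > fs/2 = 27 Hz, folds to fs − 48 Hz = 6 Hz.
34 Hz and 74 Hz both map to 20 Hz.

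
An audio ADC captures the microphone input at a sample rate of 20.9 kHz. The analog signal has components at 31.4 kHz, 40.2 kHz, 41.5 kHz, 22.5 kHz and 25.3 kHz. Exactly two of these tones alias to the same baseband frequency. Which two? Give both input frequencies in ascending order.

22.5 kHz, 40.2 kHz

fs/2 = 10.45 kHz.
31.4 kHz mod fs = 10.5 kHz.
10.5 kHz > fs/2 = 10.45 kHz, folds to fs − 10.5 kHz = 10.4 kHz.
40.2 kHz mod fs = 19.3 kHz.
19.3 kHz > fs/2 = 10.45 kHz, folds to fs − 19.3 kHz = 1.6 kHz.
41.5 kHz mod fs = 20.6 kHz.
20.6 kHz > fs/2 = 10.45 kHz, folds to fs − 20.6 kHz = 0.3 kHz.
22.5 kHz mod fs = 1.6 kHz.
1.6 kHz ≤ fs/2 = 10.45 kHz, appears at 1.6 kHz.
25.3 kHz mod fs = 4.4 kHz.
4.4 kHz ≤ fs/2 = 10.45 kHz, appears at 4.4 kHz.
22.5 kHz and 40.2 kHz both map to 1.6 kHz.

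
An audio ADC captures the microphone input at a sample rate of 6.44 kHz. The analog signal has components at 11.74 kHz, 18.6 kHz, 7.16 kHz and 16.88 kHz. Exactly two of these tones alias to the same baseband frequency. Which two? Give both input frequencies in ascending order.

fs/2 = 3.22 kHz.
11.74 kHz mod fs = 5.3 kHz.
5.3 kHz > fs/2 = 3.22 kHz, folds to fs − 5.3 kHz = 1.14 kHz.
18.6 kHz mod fs = 5.72 kHz.
5.72 kHz > fs/2 = 3.22 kHz, folds to fs − 5.72 kHz = 0.72 kHz.
7.16 kHz mod fs = 0.72 kHz.
0.72 kHz ≤ fs/2 = 3.22 kHz, appears at 0.72 kHz.
16.88 kHz mod fs = 4 kHz.
4 kHz > fs/2 = 3.22 kHz, folds to fs − 4 kHz = 2.44 kHz.
7.16 kHz and 18.6 kHz both map to 0.72 kHz.

7.16 kHz, 18.6 kHz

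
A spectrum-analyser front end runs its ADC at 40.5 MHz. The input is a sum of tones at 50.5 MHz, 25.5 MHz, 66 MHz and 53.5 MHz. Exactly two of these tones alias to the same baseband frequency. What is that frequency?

15 MHz

fs/2 = 20.25 MHz.
50.5 MHz mod fs = 10 MHz.
10 MHz ≤ fs/2 = 20.25 MHz, appears at 10 MHz.
25.5 MHz > fs/2 = 20.25 MHz, folds to fs − 25.5 MHz = 15 MHz.
66 MHz mod fs = 25.5 MHz.
25.5 MHz > fs/2 = 20.25 MHz, folds to fs − 25.5 MHz = 15 MHz.
53.5 MHz mod fs = 13 MHz.
13 MHz ≤ fs/2 = 20.25 MHz, appears at 13 MHz.
25.5 MHz and 66 MHz both map to 15 MHz.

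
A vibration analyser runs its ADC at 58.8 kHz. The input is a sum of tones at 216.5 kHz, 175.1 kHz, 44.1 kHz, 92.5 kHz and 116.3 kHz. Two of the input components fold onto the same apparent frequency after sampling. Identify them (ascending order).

116.3 kHz, 175.1 kHz

fs/2 = 29.4 kHz.
216.5 kHz mod fs = 40.1 kHz.
40.1 kHz > fs/2 = 29.4 kHz, folds to fs − 40.1 kHz = 18.7 kHz.
175.1 kHz mod fs = 57.5 kHz.
57.5 kHz > fs/2 = 29.4 kHz, folds to fs − 57.5 kHz = 1.3 kHz.
44.1 kHz > fs/2 = 29.4 kHz, folds to fs − 44.1 kHz = 14.7 kHz.
92.5 kHz mod fs = 33.7 kHz.
33.7 kHz > fs/2 = 29.4 kHz, folds to fs − 33.7 kHz = 25.1 kHz.
116.3 kHz mod fs = 57.5 kHz.
57.5 kHz > fs/2 = 29.4 kHz, folds to fs − 57.5 kHz = 1.3 kHz.
116.3 kHz and 175.1 kHz both map to 1.3 kHz.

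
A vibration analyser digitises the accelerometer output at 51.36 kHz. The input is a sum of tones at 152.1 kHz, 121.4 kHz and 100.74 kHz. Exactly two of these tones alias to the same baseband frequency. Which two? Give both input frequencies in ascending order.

100.74 kHz, 152.1 kHz

fs/2 = 25.68 kHz.
152.1 kHz mod fs = 49.38 kHz.
49.38 kHz > fs/2 = 25.68 kHz, folds to fs − 49.38 kHz = 1.98 kHz.
121.4 kHz mod fs = 18.68 kHz.
18.68 kHz ≤ fs/2 = 25.68 kHz, appears at 18.68 kHz.
100.74 kHz mod fs = 49.38 kHz.
49.38 kHz > fs/2 = 25.68 kHz, folds to fs − 49.38 kHz = 1.98 kHz.
100.74 kHz and 152.1 kHz both map to 1.98 kHz.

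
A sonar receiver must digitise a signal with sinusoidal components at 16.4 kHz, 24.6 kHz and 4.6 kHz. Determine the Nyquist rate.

Highest-frequency component: 24.6 kHz.
Nyquist rate = 2 × 24.6 kHz = 49.2 kHz.

49.2 kHz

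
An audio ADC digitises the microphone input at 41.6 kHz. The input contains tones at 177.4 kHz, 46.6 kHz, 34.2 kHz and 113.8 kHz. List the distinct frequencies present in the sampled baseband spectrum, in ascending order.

5 kHz, 7.4 kHz, 11 kHz

fs/2 = 20.8 kHz.
177.4 kHz mod fs = 11 kHz.
11 kHz ≤ fs/2 = 20.8 kHz, appears at 11 kHz.
46.6 kHz mod fs = 5 kHz.
5 kHz ≤ fs/2 = 20.8 kHz, appears at 5 kHz.
34.2 kHz > fs/2 = 20.8 kHz, folds to fs − 34.2 kHz = 7.4 kHz.
113.8 kHz mod fs = 30.6 kHz.
30.6 kHz > fs/2 = 20.8 kHz, folds to fs − 30.6 kHz = 11 kHz.
Distinct values: {5 kHz, 7.4 kHz, 11 kHz}.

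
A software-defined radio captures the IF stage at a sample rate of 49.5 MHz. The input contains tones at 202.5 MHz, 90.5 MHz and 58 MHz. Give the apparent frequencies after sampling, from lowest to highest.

fs/2 = 24.75 MHz.
202.5 MHz mod fs = 4.5 MHz.
4.5 MHz ≤ fs/2 = 24.75 MHz, appears at 4.5 MHz.
90.5 MHz mod fs = 41 MHz.
41 MHz > fs/2 = 24.75 MHz, folds to fs − 41 MHz = 8.5 MHz.
58 MHz mod fs = 8.5 MHz.
8.5 MHz ≤ fs/2 = 24.75 MHz, appears at 8.5 MHz.
Distinct values: {4.5 MHz, 8.5 MHz}.

4.5 MHz, 8.5 MHz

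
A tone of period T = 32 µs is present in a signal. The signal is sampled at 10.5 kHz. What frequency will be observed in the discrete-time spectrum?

0.25 kHz

T = 32 µs → f = 1/T = 31.25 kHz.
31.25 kHz mod fs = 10.25 kHz.
10.25 kHz > fs/2 = 5.25 kHz, folds to fs − 10.25 kHz = 0.25 kHz.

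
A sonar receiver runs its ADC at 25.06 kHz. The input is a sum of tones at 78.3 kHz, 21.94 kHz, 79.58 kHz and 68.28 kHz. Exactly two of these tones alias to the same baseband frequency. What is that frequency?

fs/2 = 12.53 kHz.
78.3 kHz mod fs = 3.12 kHz.
3.12 kHz ≤ fs/2 = 12.53 kHz, appears at 3.12 kHz.
21.94 kHz > fs/2 = 12.53 kHz, folds to fs − 21.94 kHz = 3.12 kHz.
79.58 kHz mod fs = 4.4 kHz.
4.4 kHz ≤ fs/2 = 12.53 kHz, appears at 4.4 kHz.
68.28 kHz mod fs = 18.16 kHz.
18.16 kHz > fs/2 = 12.53 kHz, folds to fs − 18.16 kHz = 6.9 kHz.
21.94 kHz and 78.3 kHz both map to 3.12 kHz.

3.12 kHz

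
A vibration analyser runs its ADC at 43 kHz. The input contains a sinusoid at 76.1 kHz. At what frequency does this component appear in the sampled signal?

76.1 kHz mod fs = 33.1 kHz.
33.1 kHz > fs/2 = 21.5 kHz, folds to fs − 33.1 kHz = 9.9 kHz.

9.9 kHz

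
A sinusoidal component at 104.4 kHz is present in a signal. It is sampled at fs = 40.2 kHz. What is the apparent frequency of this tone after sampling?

16.2 kHz

104.4 kHz mod fs = 24 kHz.
24 kHz > fs/2 = 20.1 kHz, folds to fs − 24 kHz = 16.2 kHz.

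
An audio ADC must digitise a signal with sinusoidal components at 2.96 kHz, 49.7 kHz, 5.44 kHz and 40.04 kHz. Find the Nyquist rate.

Highest-frequency component: 49.7 kHz.
Nyquist rate = 2 × 49.7 kHz = 99.4 kHz.

99.4 kHz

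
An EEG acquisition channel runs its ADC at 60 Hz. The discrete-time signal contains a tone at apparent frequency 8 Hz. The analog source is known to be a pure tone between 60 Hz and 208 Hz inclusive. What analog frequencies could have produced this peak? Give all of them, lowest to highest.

Frequencies that alias to 8 Hz are k·fs ± 8 Hz for integer k ≥ 0.
k=0: 8 Hz.
k=1: 52 Hz, 68 Hz.
k=2: 112 Hz, 128 Hz.
k=3: 172 Hz, 188 Hz.
k=4: 232 Hz, 248 Hz.
Within [60 Hz, 208 Hz]: 68 Hz, 112 Hz, 128 Hz, 172 Hz, 188 Hz.

68 Hz, 112 Hz, 128 Hz, 172 Hz, 188 Hz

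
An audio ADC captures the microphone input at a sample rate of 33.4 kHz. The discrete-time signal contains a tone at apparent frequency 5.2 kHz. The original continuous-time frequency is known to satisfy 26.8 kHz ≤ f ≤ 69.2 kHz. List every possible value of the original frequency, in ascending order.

28.2 kHz, 38.6 kHz, 61.6 kHz

Frequencies that alias to 5.2 kHz are k·fs ± 5.2 kHz for integer k ≥ 0.
k=0: 5.2 kHz.
k=1: 28.2 kHz, 38.6 kHz.
k=2: 61.6 kHz, 72 kHz.
k=3: 95 kHz, 105.4 kHz.
Within [26.8 kHz, 69.2 kHz]: 28.2 kHz, 38.6 kHz, 61.6 kHz.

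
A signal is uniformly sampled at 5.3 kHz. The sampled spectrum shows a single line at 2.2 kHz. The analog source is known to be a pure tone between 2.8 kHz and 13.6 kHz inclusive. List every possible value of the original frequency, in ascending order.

3.1 kHz, 7.5 kHz, 8.4 kHz, 12.8 kHz

Frequencies that alias to 2.2 kHz are k·fs ± 2.2 kHz for integer k ≥ 0.
k=0: 2.2 kHz.
k=1: 3.1 kHz, 7.5 kHz.
k=2: 8.4 kHz, 12.8 kHz.
k=3: 13.7 kHz, 18.1 kHz.
Within [2.8 kHz, 13.6 kHz]: 3.1 kHz, 7.5 kHz, 8.4 kHz, 12.8 kHz.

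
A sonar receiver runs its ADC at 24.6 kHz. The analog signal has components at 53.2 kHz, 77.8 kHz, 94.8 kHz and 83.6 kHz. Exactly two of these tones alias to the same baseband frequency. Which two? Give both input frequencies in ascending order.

53.2 kHz, 77.8 kHz

fs/2 = 12.3 kHz.
53.2 kHz mod fs = 4 kHz.
4 kHz ≤ fs/2 = 12.3 kHz, appears at 4 kHz.
77.8 kHz mod fs = 4 kHz.
4 kHz ≤ fs/2 = 12.3 kHz, appears at 4 kHz.
94.8 kHz mod fs = 21 kHz.
21 kHz > fs/2 = 12.3 kHz, folds to fs − 21 kHz = 3.6 kHz.
83.6 kHz mod fs = 9.8 kHz.
9.8 kHz ≤ fs/2 = 12.3 kHz, appears at 9.8 kHz.
53.2 kHz and 77.8 kHz both map to 4 kHz.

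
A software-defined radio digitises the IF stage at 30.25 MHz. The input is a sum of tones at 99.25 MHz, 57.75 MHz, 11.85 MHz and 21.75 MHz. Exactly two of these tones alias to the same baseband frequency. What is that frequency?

fs/2 = 15.125 MHz.
99.25 MHz mod fs = 8.5 MHz.
8.5 MHz ≤ fs/2 = 15.125 MHz, appears at 8.5 MHz.
57.75 MHz mod fs = 27.5 MHz.
27.5 MHz > fs/2 = 15.125 MHz, folds to fs − 27.5 MHz = 2.75 MHz.
11.85 MHz ≤ fs/2 = 15.125 MHz, passes unchanged.
21.75 MHz > fs/2 = 15.125 MHz, folds to fs − 21.75 MHz = 8.5 MHz.
21.75 MHz and 99.25 MHz both map to 8.5 MHz.

8.5 MHz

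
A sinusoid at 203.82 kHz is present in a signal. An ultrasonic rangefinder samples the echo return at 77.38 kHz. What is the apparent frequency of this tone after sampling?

203.82 kHz mod fs = 49.06 kHz.
49.06 kHz > fs/2 = 38.69 kHz, folds to fs − 49.06 kHz = 28.32 kHz.

28.32 kHz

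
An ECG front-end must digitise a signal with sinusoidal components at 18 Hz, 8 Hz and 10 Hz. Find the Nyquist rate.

Highest-frequency component: 18 Hz.
Nyquist rate = 2 × 18 Hz = 36 Hz.

36 Hz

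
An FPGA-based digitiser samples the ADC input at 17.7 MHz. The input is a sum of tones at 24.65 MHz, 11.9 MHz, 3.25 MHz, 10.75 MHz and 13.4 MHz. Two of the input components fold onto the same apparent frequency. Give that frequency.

fs/2 = 8.85 MHz.
24.65 MHz mod fs = 6.95 MHz.
6.95 MHz ≤ fs/2 = 8.85 MHz, appears at 6.95 MHz.
11.9 MHz > fs/2 = 8.85 MHz, folds to fs − 11.9 MHz = 5.8 MHz.
3.25 MHz ≤ fs/2 = 8.85 MHz, passes unchanged.
10.75 MHz > fs/2 = 8.85 MHz, folds to fs − 10.75 MHz = 6.95 MHz.
13.4 MHz > fs/2 = 8.85 MHz, folds to fs − 13.4 MHz = 4.3 MHz.
10.75 MHz and 24.65 MHz both map to 6.95 MHz.

6.95 MHz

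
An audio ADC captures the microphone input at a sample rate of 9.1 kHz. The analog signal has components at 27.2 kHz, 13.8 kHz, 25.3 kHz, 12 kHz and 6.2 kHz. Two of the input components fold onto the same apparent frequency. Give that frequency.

fs/2 = 4.55 kHz.
27.2 kHz mod fs = 9 kHz.
9 kHz > fs/2 = 4.55 kHz, folds to fs − 9 kHz = 0.1 kHz.
13.8 kHz mod fs = 4.7 kHz.
4.7 kHz > fs/2 = 4.55 kHz, folds to fs − 4.7 kHz = 4.4 kHz.
25.3 kHz mod fs = 7.1 kHz.
7.1 kHz > fs/2 = 4.55 kHz, folds to fs − 7.1 kHz = 2 kHz.
12 kHz mod fs = 2.9 kHz.
2.9 kHz ≤ fs/2 = 4.55 kHz, appears at 2.9 kHz.
6.2 kHz > fs/2 = 4.55 kHz, folds to fs − 6.2 kHz = 2.9 kHz.
6.2 kHz and 12 kHz both map to 2.9 kHz.

2.9 kHz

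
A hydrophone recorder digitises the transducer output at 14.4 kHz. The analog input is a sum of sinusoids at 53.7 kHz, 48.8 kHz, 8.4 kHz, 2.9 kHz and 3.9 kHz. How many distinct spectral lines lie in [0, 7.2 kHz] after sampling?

4

fs/2 = 7.2 kHz.
53.7 kHz mod fs = 10.5 kHz.
10.5 kHz > fs/2 = 7.2 kHz, folds to fs − 10.5 kHz = 3.9 kHz.
48.8 kHz mod fs = 5.6 kHz.
5.6 kHz ≤ fs/2 = 7.2 kHz, appears at 5.6 kHz.
8.4 kHz > fs/2 = 7.2 kHz, folds to fs − 8.4 kHz = 6 kHz.
2.9 kHz ≤ fs/2 = 7.2 kHz, passes unchanged.
3.9 kHz ≤ fs/2 = 7.2 kHz, passes unchanged.
Distinct values: {2.9 kHz, 3.9 kHz, 5.6 kHz, 6 kHz} → 4.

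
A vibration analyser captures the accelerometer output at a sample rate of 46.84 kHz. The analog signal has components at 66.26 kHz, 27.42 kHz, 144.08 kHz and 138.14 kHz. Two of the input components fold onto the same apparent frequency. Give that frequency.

fs/2 = 23.42 kHz.
66.26 kHz mod fs = 19.42 kHz.
19.42 kHz ≤ fs/2 = 23.42 kHz, appears at 19.42 kHz.
27.42 kHz > fs/2 = 23.42 kHz, folds to fs − 27.42 kHz = 19.42 kHz.
144.08 kHz mod fs = 3.56 kHz.
3.56 kHz ≤ fs/2 = 23.42 kHz, appears at 3.56 kHz.
138.14 kHz mod fs = 44.46 kHz.
44.46 kHz > fs/2 = 23.42 kHz, folds to fs − 44.46 kHz = 2.38 kHz.
27.42 kHz and 66.26 kHz both map to 19.42 kHz.

19.42 kHz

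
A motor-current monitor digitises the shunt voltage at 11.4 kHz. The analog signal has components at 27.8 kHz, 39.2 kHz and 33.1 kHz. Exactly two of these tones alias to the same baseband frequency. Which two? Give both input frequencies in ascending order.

27.8 kHz, 39.2 kHz

fs/2 = 5.7 kHz.
27.8 kHz mod fs = 5 kHz.
5 kHz ≤ fs/2 = 5.7 kHz, appears at 5 kHz.
39.2 kHz mod fs = 5 kHz.
5 kHz ≤ fs/2 = 5.7 kHz, appears at 5 kHz.
33.1 kHz mod fs = 10.3 kHz.
10.3 kHz > fs/2 = 5.7 kHz, folds to fs − 10.3 kHz = 1.1 kHz.
27.8 kHz and 39.2 kHz both map to 5 kHz.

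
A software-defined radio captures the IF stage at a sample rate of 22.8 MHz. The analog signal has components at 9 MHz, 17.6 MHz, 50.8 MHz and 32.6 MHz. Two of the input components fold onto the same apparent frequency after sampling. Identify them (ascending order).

fs/2 = 11.4 MHz.
9 MHz ≤ fs/2 = 11.4 MHz, passes unchanged.
17.6 MHz > fs/2 = 11.4 MHz, folds to fs − 17.6 MHz = 5.2 MHz.
50.8 MHz mod fs = 5.2 MHz.
5.2 MHz ≤ fs/2 = 11.4 MHz, appears at 5.2 MHz.
32.6 MHz mod fs = 9.8 MHz.
9.8 MHz ≤ fs/2 = 11.4 MHz, appears at 9.8 MHz.
17.6 MHz and 50.8 MHz both map to 5.2 MHz.

17.6 MHz, 50.8 MHz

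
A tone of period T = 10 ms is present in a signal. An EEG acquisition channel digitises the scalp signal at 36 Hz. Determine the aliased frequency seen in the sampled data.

T = 10 ms → f = 1/T = 100 Hz.
100 Hz mod fs = 28 Hz.
28 Hz > fs/2 = 18 Hz, folds to fs − 28 Hz = 8 Hz.

8 Hz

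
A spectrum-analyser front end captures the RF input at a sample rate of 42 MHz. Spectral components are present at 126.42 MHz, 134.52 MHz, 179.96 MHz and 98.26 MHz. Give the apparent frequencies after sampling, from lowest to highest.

0.42 MHz, 8.52 MHz, 11.96 MHz, 14.26 MHz

fs/2 = 21 MHz.
126.42 MHz mod fs = 0.42 MHz.
0.42 MHz ≤ fs/2 = 21 MHz, appears at 0.42 MHz.
134.52 MHz mod fs = 8.52 MHz.
8.52 MHz ≤ fs/2 = 21 MHz, appears at 8.52 MHz.
179.96 MHz mod fs = 11.96 MHz.
11.96 MHz ≤ fs/2 = 21 MHz, appears at 11.96 MHz.
98.26 MHz mod fs = 14.26 MHz.
14.26 MHz ≤ fs/2 = 21 MHz, appears at 14.26 MHz.
Distinct values: {0.42 MHz, 8.52 MHz, 11.96 MHz, 14.26 MHz}.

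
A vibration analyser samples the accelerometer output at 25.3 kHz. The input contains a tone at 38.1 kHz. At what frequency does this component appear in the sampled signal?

38.1 kHz mod fs = 12.8 kHz.
12.8 kHz > fs/2 = 12.65 kHz, folds to fs − 12.8 kHz = 12.5 kHz.

12.5 kHz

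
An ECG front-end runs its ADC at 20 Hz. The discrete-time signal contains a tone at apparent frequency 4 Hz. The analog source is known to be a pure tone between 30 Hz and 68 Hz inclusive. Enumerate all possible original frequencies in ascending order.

36 Hz, 44 Hz, 56 Hz, 64 Hz

Frequencies that alias to 4 Hz are k·fs ± 4 Hz for integer k ≥ 0.
k=0: 4 Hz.
k=1: 16 Hz, 24 Hz.
k=2: 36 Hz, 44 Hz.
k=3: 56 Hz, 64 Hz.
k=4: 76 Hz, 84 Hz.
Within [30 Hz, 68 Hz]: 36 Hz, 44 Hz, 56 Hz, 64 Hz.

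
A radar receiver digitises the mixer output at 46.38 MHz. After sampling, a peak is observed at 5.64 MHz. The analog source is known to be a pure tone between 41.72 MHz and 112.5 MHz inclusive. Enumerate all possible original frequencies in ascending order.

52.02 MHz, 87.12 MHz, 98.4 MHz

Frequencies that alias to 5.64 MHz are k·fs ± 5.64 MHz for integer k ≥ 0.
k=0: 5.64 MHz.
k=1: 40.74 MHz, 52.02 MHz.
k=2: 87.12 MHz, 98.4 MHz.
k=3: 133.5 MHz, 144.78 MHz.
Within [41.72 MHz, 112.5 MHz]: 52.02 MHz, 87.12 MHz, 98.4 MHz.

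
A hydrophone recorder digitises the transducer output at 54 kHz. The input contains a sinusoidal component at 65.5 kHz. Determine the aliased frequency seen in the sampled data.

11.5 kHz

65.5 kHz mod fs = 11.5 kHz.
11.5 kHz ≤ fs/2 = 27 kHz, appears at 11.5 kHz.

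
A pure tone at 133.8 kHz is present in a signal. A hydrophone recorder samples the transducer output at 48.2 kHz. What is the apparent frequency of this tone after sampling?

133.8 kHz mod fs = 37.4 kHz.
37.4 kHz > fs/2 = 24.1 kHz, folds to fs − 37.4 kHz = 10.8 kHz.

10.8 kHz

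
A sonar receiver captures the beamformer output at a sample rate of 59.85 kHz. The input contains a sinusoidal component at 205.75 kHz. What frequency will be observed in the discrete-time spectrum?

26.2 kHz

205.75 kHz mod fs = 26.2 kHz.
26.2 kHz ≤ fs/2 = 29.925 kHz, appears at 26.2 kHz.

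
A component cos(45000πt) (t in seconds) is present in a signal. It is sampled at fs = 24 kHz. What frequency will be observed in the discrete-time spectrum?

ω = 45000π rad/s → f = ω/(2π) = 22500 Hz = 22.5 kHz.
22.5 kHz > fs/2 = 12 kHz, folds to fs − 22.5 kHz = 1.5 kHz.

1.5 kHz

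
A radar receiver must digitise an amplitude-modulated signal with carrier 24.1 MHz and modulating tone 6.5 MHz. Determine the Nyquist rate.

AM sidebands sit at fc ± fm = 17.6 MHz and 30.6 MHz.
Highest-frequency component: 30.6 MHz.
Nyquist rate = 2 × 30.6 MHz = 61.2 MHz.

61.2 MHz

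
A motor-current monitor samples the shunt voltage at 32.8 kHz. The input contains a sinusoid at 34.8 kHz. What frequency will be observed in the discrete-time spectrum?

34.8 kHz mod fs = 2 kHz.
2 kHz ≤ fs/2 = 16.4 kHz, appears at 2 kHz.

2 kHz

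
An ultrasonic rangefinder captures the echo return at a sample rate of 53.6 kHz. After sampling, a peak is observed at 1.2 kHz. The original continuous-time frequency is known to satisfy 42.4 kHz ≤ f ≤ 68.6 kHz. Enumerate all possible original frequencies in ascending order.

52.4 kHz, 54.8 kHz

Frequencies that alias to 1.2 kHz are k·fs ± 1.2 kHz for integer k ≥ 0.
k=0: 1.2 kHz.
k=1: 52.4 kHz, 54.8 kHz.
k=2: 106 kHz, 108.4 kHz.
Within [42.4 kHz, 68.6 kHz]: 52.4 kHz, 54.8 kHz.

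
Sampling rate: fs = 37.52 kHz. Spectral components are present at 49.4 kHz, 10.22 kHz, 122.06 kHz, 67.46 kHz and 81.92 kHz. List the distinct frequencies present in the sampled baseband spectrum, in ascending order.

fs/2 = 18.76 kHz.
49.4 kHz mod fs = 11.88 kHz.
11.88 kHz ≤ fs/2 = 18.76 kHz, appears at 11.88 kHz.
10.22 kHz ≤ fs/2 = 18.76 kHz, passes unchanged.
122.06 kHz mod fs = 9.5 kHz.
9.5 kHz ≤ fs/2 = 18.76 kHz, appears at 9.5 kHz.
67.46 kHz mod fs = 29.94 kHz.
29.94 kHz > fs/2 = 18.76 kHz, folds to fs − 29.94 kHz = 7.58 kHz.
81.92 kHz mod fs = 6.88 kHz.
6.88 kHz ≤ fs/2 = 18.76 kHz, appears at 6.88 kHz.
Distinct values: {6.88 kHz, 7.58 kHz, 9.5 kHz, 10.22 kHz, 11.88 kHz}.

6.88 kHz, 7.58 kHz, 9.5 kHz, 10.22 kHz, 11.88 kHz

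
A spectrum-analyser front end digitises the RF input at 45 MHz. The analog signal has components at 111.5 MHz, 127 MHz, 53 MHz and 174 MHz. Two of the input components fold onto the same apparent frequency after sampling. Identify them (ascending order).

fs/2 = 22.5 MHz.
111.5 MHz mod fs = 21.5 MHz.
21.5 MHz ≤ fs/2 = 22.5 MHz, appears at 21.5 MHz.
127 MHz mod fs = 37 MHz.
37 MHz > fs/2 = 22.5 MHz, folds to fs − 37 MHz = 8 MHz.
53 MHz mod fs = 8 MHz.
8 MHz ≤ fs/2 = 22.5 MHz, appears at 8 MHz.
174 MHz mod fs = 39 MHz.
39 MHz > fs/2 = 22.5 MHz, folds to fs − 39 MHz = 6 MHz.
53 MHz and 127 MHz both map to 8 MHz.

53 MHz, 127 MHz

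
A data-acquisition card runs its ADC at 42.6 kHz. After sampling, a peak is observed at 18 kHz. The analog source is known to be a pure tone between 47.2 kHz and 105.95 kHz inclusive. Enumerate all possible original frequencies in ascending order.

60.6 kHz, 67.2 kHz, 103.2 kHz

Frequencies that alias to 18 kHz are k·fs ± 18 kHz for integer k ≥ 0.
k=0: 18 kHz.
k=1: 24.6 kHz, 60.6 kHz.
k=2: 67.2 kHz, 103.2 kHz.
k=3: 109.8 kHz, 145.8 kHz.
Within [47.2 kHz, 105.95 kHz]: 60.6 kHz, 67.2 kHz, 103.2 kHz.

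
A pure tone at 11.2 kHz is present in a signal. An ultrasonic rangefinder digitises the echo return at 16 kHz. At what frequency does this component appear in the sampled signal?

4.8 kHz

11.2 kHz > fs/2 = 8 kHz, folds to fs − 11.2 kHz = 4.8 kHz.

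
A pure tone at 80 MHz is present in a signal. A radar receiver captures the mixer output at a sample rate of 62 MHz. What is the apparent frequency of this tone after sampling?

80 MHz mod fs = 18 MHz.
18 MHz ≤ fs/2 = 31 MHz, appears at 18 MHz.

18 MHz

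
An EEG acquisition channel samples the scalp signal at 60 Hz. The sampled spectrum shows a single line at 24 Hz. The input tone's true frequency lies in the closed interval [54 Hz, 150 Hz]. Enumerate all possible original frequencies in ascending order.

84 Hz, 96 Hz, 144 Hz

Frequencies that alias to 24 Hz are k·fs ± 24 Hz for integer k ≥ 0.
k=0: 24 Hz.
k=1: 36 Hz, 84 Hz.
k=2: 96 Hz, 144 Hz.
k=3: 156 Hz, 204 Hz.
Within [54 Hz, 150 Hz]: 84 Hz, 96 Hz, 144 Hz.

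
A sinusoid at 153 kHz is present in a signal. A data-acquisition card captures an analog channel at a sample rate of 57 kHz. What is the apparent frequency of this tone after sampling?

153 kHz mod fs = 39 kHz.
39 kHz > fs/2 = 28.5 kHz, folds to fs − 39 kHz = 18 kHz.

18 kHz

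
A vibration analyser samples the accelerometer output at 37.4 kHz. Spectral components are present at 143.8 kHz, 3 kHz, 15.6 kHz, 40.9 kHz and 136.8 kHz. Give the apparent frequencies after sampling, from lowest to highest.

fs/2 = 18.7 kHz.
143.8 kHz mod fs = 31.6 kHz.
31.6 kHz > fs/2 = 18.7 kHz, folds to fs − 31.6 kHz = 5.8 kHz.
3 kHz ≤ fs/2 = 18.7 kHz, passes unchanged.
15.6 kHz ≤ fs/2 = 18.7 kHz, passes unchanged.
40.9 kHz mod fs = 3.5 kHz.
3.5 kHz ≤ fs/2 = 18.7 kHz, appears at 3.5 kHz.
136.8 kHz mod fs = 24.6 kHz.
24.6 kHz > fs/2 = 18.7 kHz, folds to fs − 24.6 kHz = 12.8 kHz.
Distinct values: {3 kHz, 3.5 kHz, 5.8 kHz, 12.8 kHz, 15.6 kHz}.

3 kHz, 3.5 kHz, 5.8 kHz, 12.8 kHz, 15.6 kHz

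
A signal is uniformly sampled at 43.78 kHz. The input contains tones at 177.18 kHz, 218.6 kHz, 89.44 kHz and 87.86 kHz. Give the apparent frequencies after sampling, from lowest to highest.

0.3 kHz, 1.88 kHz, 2.06 kHz

fs/2 = 21.89 kHz.
177.18 kHz mod fs = 2.06 kHz.
2.06 kHz ≤ fs/2 = 21.89 kHz, appears at 2.06 kHz.
218.6 kHz mod fs = 43.48 kHz.
43.48 kHz > fs/2 = 21.89 kHz, folds to fs − 43.48 kHz = 0.3 kHz.
89.44 kHz mod fs = 1.88 kHz.
1.88 kHz ≤ fs/2 = 21.89 kHz, appears at 1.88 kHz.
87.86 kHz mod fs = 0.3 kHz.
0.3 kHz ≤ fs/2 = 21.89 kHz, appears at 0.3 kHz.
Distinct values: {0.3 kHz, 1.88 kHz, 2.06 kHz}.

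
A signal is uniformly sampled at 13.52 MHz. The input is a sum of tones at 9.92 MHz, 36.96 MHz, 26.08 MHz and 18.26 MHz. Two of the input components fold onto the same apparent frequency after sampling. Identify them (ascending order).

fs/2 = 6.76 MHz.
9.92 MHz > fs/2 = 6.76 MHz, folds to fs − 9.92 MHz = 3.6 MHz.
36.96 MHz mod fs = 9.92 MHz.
9.92 MHz > fs/2 = 6.76 MHz, folds to fs − 9.92 MHz = 3.6 MHz.
26.08 MHz mod fs = 12.56 MHz.
12.56 MHz > fs/2 = 6.76 MHz, folds to fs − 12.56 MHz = 0.96 MHz.
18.26 MHz mod fs = 4.74 MHz.
4.74 MHz ≤ fs/2 = 6.76 MHz, appears at 4.74 MHz.
9.92 MHz and 36.96 MHz both map to 3.6 MHz.

9.92 MHz, 36.96 MHz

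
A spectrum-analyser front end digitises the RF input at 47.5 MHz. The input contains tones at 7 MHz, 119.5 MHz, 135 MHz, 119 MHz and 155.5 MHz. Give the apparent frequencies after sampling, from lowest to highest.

7 MHz, 7.5 MHz, 13 MHz, 23 MHz, 23.5 MHz

fs/2 = 23.75 MHz.
7 MHz ≤ fs/2 = 23.75 MHz, passes unchanged.
119.5 MHz mod fs = 24.5 MHz.
24.5 MHz > fs/2 = 23.75 MHz, folds to fs − 24.5 MHz = 23 MHz.
135 MHz mod fs = 40 MHz.
40 MHz > fs/2 = 23.75 MHz, folds to fs − 40 MHz = 7.5 MHz.
119 MHz mod fs = 24 MHz.
24 MHz > fs/2 = 23.75 MHz, folds to fs − 24 MHz = 23.5 MHz.
155.5 MHz mod fs = 13 MHz.
13 MHz ≤ fs/2 = 23.75 MHz, appears at 13 MHz.
Distinct values: {7 MHz, 7.5 MHz, 13 MHz, 23 MHz, 23.5 MHz}.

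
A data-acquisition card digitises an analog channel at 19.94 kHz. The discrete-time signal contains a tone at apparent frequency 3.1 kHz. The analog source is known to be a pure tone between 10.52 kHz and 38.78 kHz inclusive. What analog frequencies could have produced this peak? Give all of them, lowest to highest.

Frequencies that alias to 3.1 kHz are k·fs ± 3.1 kHz for integer k ≥ 0.
k=0: 3.1 kHz.
k=1: 16.84 kHz, 23.04 kHz.
k=2: 36.78 kHz, 42.98 kHz.
k=3: 56.72 kHz, 62.92 kHz.
Within [10.52 kHz, 38.78 kHz]: 16.84 kHz, 23.04 kHz, 36.78 kHz.

16.84 kHz, 23.04 kHz, 36.78 kHz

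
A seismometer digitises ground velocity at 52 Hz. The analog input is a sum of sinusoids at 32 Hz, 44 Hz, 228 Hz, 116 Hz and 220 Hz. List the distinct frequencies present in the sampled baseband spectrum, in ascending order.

8 Hz, 12 Hz, 20 Hz

fs/2 = 26 Hz.
32 Hz > fs/2 = 26 Hz, folds to fs − 32 Hz = 20 Hz.
44 Hz > fs/2 = 26 Hz, folds to fs − 44 Hz = 8 Hz.
228 Hz mod fs = 20 Hz.
20 Hz ≤ fs/2 = 26 Hz, appears at 20 Hz.
116 Hz mod fs = 12 Hz.
12 Hz ≤ fs/2 = 26 Hz, appears at 12 Hz.
220 Hz mod fs = 12 Hz.
12 Hz ≤ fs/2 = 26 Hz, appears at 12 Hz.
Distinct values: {8 Hz, 12 Hz, 20 Hz}.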